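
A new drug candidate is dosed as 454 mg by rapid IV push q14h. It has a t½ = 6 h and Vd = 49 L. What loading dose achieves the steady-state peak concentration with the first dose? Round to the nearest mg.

f = (1/2)^(14/6) ≈ 0.198425; accumulation ratio R = 1/(1−f) ≈ 1.24754.
Loading dose to hit Cmax,ss on first dose: D_load = D_maint·R ≈ 454 × 1.24754 ≈ 566.38 mg.

566 mg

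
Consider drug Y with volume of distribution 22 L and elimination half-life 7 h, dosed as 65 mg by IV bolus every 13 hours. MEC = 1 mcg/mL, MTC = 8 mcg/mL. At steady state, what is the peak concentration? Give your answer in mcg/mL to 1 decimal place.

4.1 mcg/mL

τ/t½ = 13/7 ≈ 1.8571, so fraction remaining f = (1/2)^(13/7) ≈ 0.2760.
At steady state, accumulation factor R = 1/(1 − e^(−kτ)) ≈ 1.3812.
Single-dose peak C₀ = D/Vd = 65/22 ≈ 2.955 mcg/mL.
Steady-state peak Cmax,ss = C₀·R ≈ 2.955 × 1.3812 ≈ 4.081 mcg/mL.
Peak 4.1 mcg/mL vs MTC 8 mcg/mL: below toxic threshold.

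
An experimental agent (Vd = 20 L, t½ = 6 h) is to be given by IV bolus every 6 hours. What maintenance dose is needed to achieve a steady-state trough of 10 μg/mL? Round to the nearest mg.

200 mg

τ/t½ = 6/6 ≈ 1, so f = (1/2)^(6/6) ≈ 0.500000.
Cmin,ss = (D/Vd)·f/(1−f), so D = Cmin,ss·Vd·(1−f)/f.
D = 10 × 20 × (1−f)/f ≈ 10 × 20 × 1.00000 ≈ 200.00 mg.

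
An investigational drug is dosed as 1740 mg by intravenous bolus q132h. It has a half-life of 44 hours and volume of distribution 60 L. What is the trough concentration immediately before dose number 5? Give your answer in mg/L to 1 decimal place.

f = (1/2)^(τ/t½) = (1/2)^(132/44) ≈ 0.1250.
C₀ = D/Vd = 1740/60 ≈ 29.000 mg/L.
Before the 5th dose, 4 doses have been given. Superposition: Cmin = C₀·(f + f² + … + f^4).
≈ 29.000 × (0.1250 + 0.0156 + 0.0020 + 0.0002) ≈ 29.000 × 0.1428 ≈ 4.141 mg/L.

4.1 mg/L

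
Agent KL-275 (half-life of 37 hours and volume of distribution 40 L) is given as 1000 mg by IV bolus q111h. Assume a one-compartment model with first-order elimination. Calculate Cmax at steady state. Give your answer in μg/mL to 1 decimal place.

28.6 μg/mL

τ = 111 h = 3 half-lives, so f = (1/2)^3 = 0.125.
Accumulation ratio R = 1/(1 − f) = 1/0.875 = 8/7.
Single-dose peak C₀ = D/Vd = 1000/40 = 25 μg/mL.
Steady-state peak Cmax,ss = C₀·R = 25 × 8/7 ≈ 28.571 μg/mL.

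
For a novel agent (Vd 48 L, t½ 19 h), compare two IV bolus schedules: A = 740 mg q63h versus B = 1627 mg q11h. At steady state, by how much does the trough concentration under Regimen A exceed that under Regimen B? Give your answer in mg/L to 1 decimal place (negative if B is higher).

Regimen A: f = (1/2)^(63/19) ≈ 0.1004; Cmin,ss = (740/48)·f/(1−f) ≈ 1.721 mg/L.
Regimen B: f = (1/2)^(11/19) ≈ 0.6695; Cmin,ss = (1627/48)·f/(1−f) ≈ 68.663 mg/L.
Difference ≈ 1.721 − 68.663 ≈ -66.942 mg/L.

-66.9 mg/L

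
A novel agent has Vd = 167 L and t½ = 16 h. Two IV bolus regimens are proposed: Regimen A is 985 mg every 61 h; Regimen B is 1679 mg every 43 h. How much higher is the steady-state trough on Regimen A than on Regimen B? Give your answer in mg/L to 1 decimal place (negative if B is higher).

Regimen A: f = (1/2)^(61/16) ≈ 0.0712; Cmin,ss = (985/167)·f/(1−f) ≈ 0.452 mg/L.
Regimen B: f = (1/2)^(43/16) ≈ 0.1552; Cmin,ss = (1679/167)·f/(1−f) ≈ 1.847 mg/L.
Difference ≈ 0.452 − 1.847 ≈ -1.395 mg/L.

-1.4 mg/L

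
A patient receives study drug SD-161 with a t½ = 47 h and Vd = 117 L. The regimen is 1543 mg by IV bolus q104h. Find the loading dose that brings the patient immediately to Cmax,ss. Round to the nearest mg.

1967 mg

f = (1/2)^(104/47) ≈ 0.215720; accumulation ratio R = 1/(1−f) ≈ 1.27505.
Loading dose to hit Cmax,ss on first dose: D_load = D_maint·R ≈ 1543 × 1.27505 ≈ 1967.40 mg.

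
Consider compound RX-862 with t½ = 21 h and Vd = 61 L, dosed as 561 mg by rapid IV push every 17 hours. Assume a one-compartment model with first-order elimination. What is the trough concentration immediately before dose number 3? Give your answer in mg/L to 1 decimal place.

8.2 mg/L

f = (1/2)^(τ/t½) = (1/2)^(17/21) ≈ 0.5706.
C₀ = D/Vd = 561/61 ≈ 9.197 mg/L.
Before the 3rd dose, 2 doses have been given. Superposition: Cmin = C₀·(f + f²).
≈ 9.197 × (0.5706 + 0.3256) ≈ 9.197 × 0.8962 ≈ 8.242 mg/L.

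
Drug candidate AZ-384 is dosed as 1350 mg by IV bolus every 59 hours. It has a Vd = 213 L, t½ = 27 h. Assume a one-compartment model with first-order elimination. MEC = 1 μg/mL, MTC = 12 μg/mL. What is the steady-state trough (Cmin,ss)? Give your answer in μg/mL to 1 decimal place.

Over one 59-h interval, 59/27 ≈ 2.1852 half-lives elapse, leaving f ≈ 0.2199 of each dose.
Accumulation ratio R = 1/(1 − f) ≈ 1/0.7801 ≈ 1.2819.
Single-dose peak C₀ = D/Vd = 1350/213 ≈ 6.338 μg/mL.
Steady-state peak Cmax,ss = C₀·R ≈ 6.338 × 1.2819 ≈ 8.125 μg/mL.
One interval later, Cmin,ss = Cmax,ss·e^(−kτ) ≈ 8.125 × 0.2199 ≈ 1.787 μg/mL.
Trough 1.8 μg/mL vs MEC 1 μg/mL: adequate.

1.8 μg/mL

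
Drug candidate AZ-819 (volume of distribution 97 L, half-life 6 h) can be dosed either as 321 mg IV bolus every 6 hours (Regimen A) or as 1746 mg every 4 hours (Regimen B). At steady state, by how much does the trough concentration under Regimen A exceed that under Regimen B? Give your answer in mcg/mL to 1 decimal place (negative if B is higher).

Regimen A: f = (1/2)^(6/6) ≈ 0.5000; Cmin,ss = (321/97)·f/(1−f) ≈ 3.309 mcg/mL.
Regimen B: f = (1/2)^(4/6) ≈ 0.6300; Cmin,ss = (1746/97)·f/(1−f) ≈ 30.649 mcg/mL.
Difference ≈ 3.309 − 30.649 ≈ -27.340 mcg/mL.

-27.3 mcg/mL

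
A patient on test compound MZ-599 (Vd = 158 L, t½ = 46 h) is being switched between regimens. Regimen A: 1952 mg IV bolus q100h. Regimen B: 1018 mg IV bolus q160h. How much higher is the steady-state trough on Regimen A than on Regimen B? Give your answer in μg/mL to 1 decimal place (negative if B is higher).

2.9 μg/mL

Regimen A: f = (1/2)^(100/46) ≈ 0.2216; Cmin,ss = (1952/158)·f/(1−f) ≈ 3.517 μg/mL.
Regimen B: f = (1/2)^(160/46) ≈ 0.0897; Cmin,ss = (1018/158)·f/(1−f) ≈ 0.635 μg/mL.
Difference ≈ 3.517 − 0.635 ≈ 2.882 μg/mL.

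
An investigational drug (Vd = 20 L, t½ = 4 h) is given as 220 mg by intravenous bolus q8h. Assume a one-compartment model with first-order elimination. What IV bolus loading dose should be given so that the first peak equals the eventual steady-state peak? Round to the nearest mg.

293 mg

f = (1/2)^(8/4) ≈ 0.250000; accumulation ratio R = 1/(1−f) ≈ 1.33333.
Loading dose to hit Cmax,ss on first dose: D_load = D_maint·R ≈ 220 × 1.33333 ≈ 293.33 mg.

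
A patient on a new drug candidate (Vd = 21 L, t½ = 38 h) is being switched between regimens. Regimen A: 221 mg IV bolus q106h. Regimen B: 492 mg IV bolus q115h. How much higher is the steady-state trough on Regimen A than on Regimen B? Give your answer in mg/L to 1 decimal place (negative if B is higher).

Regimen A: f = (1/2)^(106/38) ≈ 0.1446; Cmin,ss = (221/21)·f/(1−f) ≈ 1.779 mg/L.
Regimen B: f = (1/2)^(115/38) ≈ 0.1227; Cmin,ss = (492/21)·f/(1−f) ≈ 3.277 mg/L.
Difference ≈ 1.779 − 3.277 ≈ -1.498 mg/L.

-1.5 mg/L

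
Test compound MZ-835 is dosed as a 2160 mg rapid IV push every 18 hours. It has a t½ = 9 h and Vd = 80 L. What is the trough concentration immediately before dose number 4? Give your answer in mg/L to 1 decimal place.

8.9 mg/L

f = (1/2)^(τ/t½) = (1/2)^(18/9) ≈ 0.2500.
C₀ = D/Vd = 2160/80 ≈ 27.000 mg/L.
Before the 4th dose, 3 doses have been given. Superposition: Cmin = C₀·(f + f² + … + f^3).
≈ 27.000 × (0.2500 + 0.0625 + 0.0156) ≈ 27.000 × 0.3281 ≈ 8.859 mg/L.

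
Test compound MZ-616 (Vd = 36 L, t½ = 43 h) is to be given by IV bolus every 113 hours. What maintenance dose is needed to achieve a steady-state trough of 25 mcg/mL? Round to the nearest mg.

4663 mg

τ/t½ = 113/43 ≈ 2.6279, so f = (1/2)^(113/43) ≈ 0.161779.
Cmin,ss = (D/Vd)·f/(1−f), so D = Cmin,ss·Vd·(1−f)/f.
D = 25 × 36 × (1−f)/f ≈ 25 × 36 × 5.18127 ≈ 4663.14 mg.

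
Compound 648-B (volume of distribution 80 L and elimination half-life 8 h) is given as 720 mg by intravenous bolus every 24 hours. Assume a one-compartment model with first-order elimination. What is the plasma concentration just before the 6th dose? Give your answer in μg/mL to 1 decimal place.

f = (1/2)^(τ/t½) = (1/2)^(24/8) ≈ 0.1250.
C₀ = D/Vd = 720/80 ≈ 9.000 μg/mL.
Before the 6th dose, 5 doses have been given. Superposition: Cmin = C₀·(f + f² + … + f^5).
≈ 9.000 × (0.1250 + 0.0156 + 0.0020 + 0.0002 + 0.0000) ≈ 9.000 × 0.1428 ≈ 1.285 μg/mL.

1.3 μg/mL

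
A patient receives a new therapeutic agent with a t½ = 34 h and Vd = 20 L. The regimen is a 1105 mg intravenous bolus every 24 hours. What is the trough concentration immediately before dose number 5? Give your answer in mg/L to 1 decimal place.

75.2 mg/L

f = (1/2)^(τ/t½) = (1/2)^(24/34) ≈ 0.6131.
C₀ = D/Vd = 1105/20 ≈ 55.250 mg/L.
Before the 5th dose, 4 doses have been given. Superposition: Cmin = C₀·(f + f² + … + f^4).
≈ 55.250 × (0.6131 + 0.3759 + 0.2305 + 0.1413) ≈ 55.250 × 1.3608 ≈ 75.184 mg/L.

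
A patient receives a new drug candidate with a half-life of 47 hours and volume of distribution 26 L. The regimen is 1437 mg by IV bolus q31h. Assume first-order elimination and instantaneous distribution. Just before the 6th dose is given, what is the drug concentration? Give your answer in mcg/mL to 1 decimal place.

f = (1/2)^(τ/t½) = (1/2)^(31/47) ≈ 0.6331.
C₀ = D/Vd = 1437/26 ≈ 55.269 mcg/mL.
Before the 6th dose, 5 doses have been given. Superposition: Cmin = C₀·(f + f² + … + f^5).
≈ 55.269 × (0.6331 + 0.4008 + 0.2538 + 0.1607 + 0.1017) ≈ 55.269 × 1.5501 ≈ 85.672 mcg/mL.

85.7 mcg/mL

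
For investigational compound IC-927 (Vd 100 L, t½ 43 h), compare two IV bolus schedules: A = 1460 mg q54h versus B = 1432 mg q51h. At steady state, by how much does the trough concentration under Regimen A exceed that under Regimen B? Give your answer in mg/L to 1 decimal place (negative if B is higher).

Regimen A: f = (1/2)^(54/43) ≈ 0.4188; Cmin,ss = (1460/100)·f/(1−f) ≈ 10.520 mg/L.
Regimen B: f = (1/2)^(51/43) ≈ 0.4395; Cmin,ss = (1432/100)·f/(1−f) ≈ 11.229 mg/L.
Difference ≈ 10.520 − 11.229 ≈ -0.709 mg/L.

-0.7 mg/L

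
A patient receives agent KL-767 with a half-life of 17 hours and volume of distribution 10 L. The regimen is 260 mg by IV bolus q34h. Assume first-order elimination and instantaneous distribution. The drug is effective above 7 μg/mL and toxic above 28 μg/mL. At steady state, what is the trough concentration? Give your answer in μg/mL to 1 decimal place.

8.7 μg/mL

τ = 34 h = 2 half-lives, so f = (1/2)^2 = 0.25.
At steady state, R = 1/(1 − 0.25) = 4/3.
Single-dose peak C₀ = D/Vd = 260/10 = 26 μg/mL.
Steady-state peak Cmax,ss = C₀·R = 26 × 4/3 ≈ 34.667 μg/mL.
Steady-state trough Cmin,ss = Cmax,ss·f ≈ 34.667 × 0.25 ≈ 8.667 μg/mL.
Trough 8.7 μg/mL vs MEC 7 μg/mL: adequate.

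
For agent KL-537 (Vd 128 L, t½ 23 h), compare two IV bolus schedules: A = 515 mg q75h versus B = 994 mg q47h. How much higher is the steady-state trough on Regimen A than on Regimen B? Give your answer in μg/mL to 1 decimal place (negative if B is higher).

-2.0 μg/mL

Regimen A: f = (1/2)^(75/23) ≈ 0.1043; Cmin,ss = (515/128)·f/(1−f) ≈ 0.469 μg/mL.
Regimen B: f = (1/2)^(47/23) ≈ 0.2426; Cmin,ss = (994/128)·f/(1−f) ≈ 2.487 μg/mL.
Difference ≈ 0.469 − 2.487 ≈ -2.018 μg/mL.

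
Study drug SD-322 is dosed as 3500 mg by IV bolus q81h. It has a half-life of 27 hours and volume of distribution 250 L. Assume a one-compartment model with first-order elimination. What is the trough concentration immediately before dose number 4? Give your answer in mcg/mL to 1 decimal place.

2.0 mcg/mL

f = (1/2)^(τ/t½) = (1/2)^(81/27) ≈ 0.1250.
C₀ = D/Vd = 3500/250 ≈ 14.000 mcg/mL.
Before the 4th dose, 3 doses have been given. Superposition: Cmin = C₀·(f + f² + … + f^3).
≈ 14.000 × (0.1250 + 0.0156 + 0.0020) ≈ 14.000 × 0.1426 ≈ 1.996 mcg/mL.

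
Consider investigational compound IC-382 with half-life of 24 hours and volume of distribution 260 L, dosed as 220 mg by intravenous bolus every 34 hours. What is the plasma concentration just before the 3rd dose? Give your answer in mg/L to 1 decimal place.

0.4 mg/L

f = (1/2)^(τ/t½) = (1/2)^(34/24) ≈ 0.3746.
C₀ = D/Vd = 220/260 ≈ 0.846 mg/L.
Before the 3rd dose, 2 doses have been given. Superposition: Cmin = C₀·(f + f²).
≈ 0.846 × (0.3746 + 0.1403) ≈ 0.846 × 0.5149 ≈ 0.436 mg/L.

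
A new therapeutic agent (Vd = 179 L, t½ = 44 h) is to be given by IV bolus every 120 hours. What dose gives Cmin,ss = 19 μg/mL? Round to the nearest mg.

19121 mg

τ/t½ = 120/44 ≈ 2.7273, so f = (1/2)^(120/44) ≈ 0.151011.
Cmin,ss = (D/Vd)·f/(1−f), so D = Cmin,ss·Vd·(1−f)/f.
D = 19 × 179 × (1−f)/f ≈ 19 × 179 × 5.62203 ≈ 19120.52 mg.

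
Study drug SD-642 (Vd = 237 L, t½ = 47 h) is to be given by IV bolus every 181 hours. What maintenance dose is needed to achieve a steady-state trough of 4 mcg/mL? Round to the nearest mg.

τ/t½ = 181/47 ≈ 3.8511, so f = (1/2)^(181/47) ≈ 0.069297.
Cmin,ss = (D/Vd)·f/(1−f), so D = Cmin,ss·Vd·(1−f)/f.
D = 4 × 237 × (1−f)/f ≈ 4 × 237 × 13.43064 ≈ 12732.25 mg.

12732 mg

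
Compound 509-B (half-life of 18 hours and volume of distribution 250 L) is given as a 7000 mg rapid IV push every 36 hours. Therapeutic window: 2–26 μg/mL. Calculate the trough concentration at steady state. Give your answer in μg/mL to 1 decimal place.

9.3 μg/mL

τ = 36 h = 2 half-lives, so f = (1/2)^2 = 0.25.
At steady state, R = 1/(1 − 0.25) = 4/3.
Single-dose peak C₀ = D/Vd = 7000/250 = 28 μg/mL.
Steady-state peak Cmax,ss = C₀·R = 28 × 4/3 ≈ 37.333 μg/mL.
Steady-state trough Cmin,ss = Cmax,ss·f ≈ 37.333 × 0.25 ≈ 9.333 μg/mL.
Trough 9.3 μg/mL vs MEC 2 μg/mL: adequate.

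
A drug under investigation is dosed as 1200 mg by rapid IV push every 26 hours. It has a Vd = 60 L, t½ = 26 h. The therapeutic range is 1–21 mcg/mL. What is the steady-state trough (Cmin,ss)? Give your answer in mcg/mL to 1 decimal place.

20.0 mcg/mL

τ = 26 h = 1 half-life, so f = (1/2)^1 = 0.5.
Accumulation ratio R = 1/(1 − f) = 1/0.5 = 2/1.
Single-dose peak C₀ = D/Vd = 1200/60 = 20 mcg/mL.
Steady-state peak Cmax,ss = C₀·R = 20 × 2/1 ≈ 40.000 mcg/mL.
Steady-state trough Cmin,ss = Cmax,ss·f ≈ 40.000 × 0.5 ≈ 20.000 mcg/mL.
Trough 20.0 mcg/mL vs MEC 1 mcg/mL: adequate.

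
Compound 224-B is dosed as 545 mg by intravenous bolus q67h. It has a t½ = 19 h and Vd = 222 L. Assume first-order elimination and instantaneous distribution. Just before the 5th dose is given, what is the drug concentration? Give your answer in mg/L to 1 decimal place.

0.2 mg/L

f = (1/2)^(τ/t½) = (1/2)^(67/19) ≈ 0.0868.
C₀ = D/Vd = 545/222 ≈ 2.455 mg/L.
Before the 5th dose, 4 doses have been given. Superposition: Cmin = C₀·(f + f² + … + f^4).
≈ 2.455 × (0.0868 + 0.0075 + 0.0007 + 0.0001) ≈ 2.455 × 0.0951 ≈ 0.233 mg/L.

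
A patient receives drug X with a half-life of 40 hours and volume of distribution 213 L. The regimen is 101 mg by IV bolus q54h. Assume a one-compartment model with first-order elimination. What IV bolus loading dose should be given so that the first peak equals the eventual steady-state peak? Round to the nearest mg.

f = (1/2)^(54/40) ≈ 0.392292; accumulation ratio R = 1/(1−f) ≈ 1.64553.
Loading dose to hit Cmax,ss on first dose: D_load = D_maint·R ≈ 101 × 1.64553 ≈ 166.20 mg.

166 mg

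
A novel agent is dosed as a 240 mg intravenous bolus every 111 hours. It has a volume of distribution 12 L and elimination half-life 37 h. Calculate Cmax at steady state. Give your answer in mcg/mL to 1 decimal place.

22.9 mcg/mL

The dosing interval is 3 half-lives, so f = 2^(−3) = 0.125.
At steady state, R = 1/(1 − 0.125) = 8/7.
Single-dose peak C₀ = D/Vd = 240/12 = 20 mcg/mL.
Steady-state peak Cmax,ss = C₀·R = 20 × 8/7 ≈ 22.857 mcg/mL.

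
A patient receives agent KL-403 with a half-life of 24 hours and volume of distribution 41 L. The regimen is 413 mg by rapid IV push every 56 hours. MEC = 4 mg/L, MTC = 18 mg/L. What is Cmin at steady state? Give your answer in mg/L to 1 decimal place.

2.5 mg/L

Over one 56-h interval, 56/24 ≈ 2.3333 half-lives elapse, leaving f ≈ 0.1984 of each dose.
Accumulation ratio R = 1/(1 − f) ≈ 1/0.8016 ≈ 1.2475.
Single-dose peak C₀ = D/Vd = 413/41 ≈ 10.073 mg/L.
Steady-state peak Cmax,ss = C₀·R ≈ 10.073 × 1.2475 ≈ 12.566 mg/L.
Steady-state trough Cmin,ss = Cmax,ss·f ≈ 12.566 × 0.1984 ≈ 2.493 mg/L.
Trough 2.5 mg/L vs MEC 4 mg/L: subtherapeutic.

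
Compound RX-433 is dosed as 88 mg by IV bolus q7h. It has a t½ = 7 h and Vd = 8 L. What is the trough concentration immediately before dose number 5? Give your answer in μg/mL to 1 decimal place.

10.3 μg/mL

f = (1/2)^(τ/t½) = (1/2)^(7/7) ≈ 0.5000.
C₀ = D/Vd = 88/8 ≈ 11.000 μg/mL.
Before the 5th dose, 4 doses have been given. Superposition: Cmin = C₀·(f + f² + … + f^4).
≈ 11.000 × (0.5000 + 0.2500 + 0.1250 + 0.0625) ≈ 11.000 × 0.9375 ≈ 10.312 μg/mL.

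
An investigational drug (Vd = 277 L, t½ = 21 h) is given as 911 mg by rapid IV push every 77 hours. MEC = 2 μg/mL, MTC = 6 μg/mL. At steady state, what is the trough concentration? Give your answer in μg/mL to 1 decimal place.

τ/t½ = 77/21 ≈ 3.6667, so fraction remaining f = (1/2)^(77/21) ≈ 0.0787.
Accumulation ratio R = 1/(1 − f) ≈ 1/0.9213 ≈ 1.0854.
Each bolus raises the concentration by D/Vd = 911/277 ≈ 3.289 μg/mL.
Steady-state peak Cmax,ss = C₀·R ≈ 3.289 × 1.0854 ≈ 3.570 μg/mL.
One interval later, Cmin,ss = Cmax,ss·e^(−kτ) ≈ 3.570 × 0.0787 ≈ 0.281 μg/mL.
Trough 0.3 μg/mL vs MEC 2 μg/mL: subtherapeutic.

0.3 μg/mL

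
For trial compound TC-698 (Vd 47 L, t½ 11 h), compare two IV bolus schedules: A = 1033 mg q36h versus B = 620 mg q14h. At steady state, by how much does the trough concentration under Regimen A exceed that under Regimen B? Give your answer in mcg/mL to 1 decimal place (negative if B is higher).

Regimen A: f = (1/2)^(36/11) ≈ 0.1035; Cmin,ss = (1033/47)·f/(1−f) ≈ 2.537 mcg/mL.
Regimen B: f = (1/2)^(14/11) ≈ 0.4139; Cmin,ss = (620/47)·f/(1−f) ≈ 9.316 mcg/mL.
Difference ≈ 2.537 − 9.316 ≈ -6.779 mcg/mL.

-6.8 mcg/mL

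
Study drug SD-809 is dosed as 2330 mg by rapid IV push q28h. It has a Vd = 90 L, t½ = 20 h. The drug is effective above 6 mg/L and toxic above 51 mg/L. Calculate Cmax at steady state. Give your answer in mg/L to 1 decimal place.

τ/t½ = 28/20 ≈ 1.4, so fraction remaining f = (1/2)^(28/20) ≈ 0.3789.
Accumulation ratio R = 1/(1 − f) ≈ 1/0.6211 ≈ 1.6100.
Each bolus raises the concentration by D/Vd = 2330/90 ≈ 25.889 mg/L.
Cmax,ss = C₀/(1 − f) ≈ 25.889/0.6211 ≈ 41.682 mg/L.
Peak 41.7 mg/L vs MTC 51 mg/L: below toxic threshold.

41.7 mg/L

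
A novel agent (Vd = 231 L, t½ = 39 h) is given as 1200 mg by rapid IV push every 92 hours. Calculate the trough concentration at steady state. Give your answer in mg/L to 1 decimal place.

Over one 92-h interval, 92/39 ≈ 2.359 half-lives elapse, leaving f ≈ 0.1949 of each dose.
Single-dose peak C₀ = D/Vd = 1200/231 ≈ 5.195 mg/L.
Steady-state trough Cmin,ss = C₀·f/(1−f) ≈ 5.195 × 0.1949/0.8051 ≈ 1.258 mg/L.

1.3 mg/L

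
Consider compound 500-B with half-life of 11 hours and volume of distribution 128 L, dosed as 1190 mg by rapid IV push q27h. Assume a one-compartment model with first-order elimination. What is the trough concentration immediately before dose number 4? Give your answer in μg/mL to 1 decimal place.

f = (1/2)^(τ/t½) = (1/2)^(27/11) ≈ 0.1824.
C₀ = D/Vd = 1190/128 ≈ 9.297 μg/mL.
Before the 4th dose, 3 doses have been given. Superposition: Cmin = C₀·(f + f² + … + f^3).
≈ 9.297 × (0.1824 + 0.0333 + 0.0061) ≈ 9.297 × 0.2218 ≈ 2.062 μg/mL.

2.1 μg/mL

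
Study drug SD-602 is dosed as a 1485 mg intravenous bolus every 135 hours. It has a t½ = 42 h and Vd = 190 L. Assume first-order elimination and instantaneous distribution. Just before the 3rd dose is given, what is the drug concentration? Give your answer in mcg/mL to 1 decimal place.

0.9 mcg/mL

f = (1/2)^(τ/t½) = (1/2)^(135/42) ≈ 0.1077.
C₀ = D/Vd = 1485/190 ≈ 7.816 mcg/mL.
Before the 3rd dose, 2 doses have been given. Superposition: Cmin = C₀·(f + f²).
≈ 7.816 × (0.1077 + 0.0116) ≈ 7.816 × 0.1193 ≈ 0.932 mcg/mL.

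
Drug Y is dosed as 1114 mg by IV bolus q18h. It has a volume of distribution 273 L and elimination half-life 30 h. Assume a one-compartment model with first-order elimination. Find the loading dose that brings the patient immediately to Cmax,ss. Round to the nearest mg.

3274 mg

f = (1/2)^(18/30) ≈ 0.659754; accumulation ratio R = 1/(1−f) ≈ 2.93905.
Loading dose to hit Cmax,ss on first dose: D_load = D_maint·R ≈ 1114 × 2.93905 ≈ 3274.10 mg.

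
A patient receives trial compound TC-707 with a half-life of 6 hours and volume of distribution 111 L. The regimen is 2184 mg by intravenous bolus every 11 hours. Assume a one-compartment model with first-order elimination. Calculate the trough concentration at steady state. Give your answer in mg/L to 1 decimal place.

Over one 11-h interval, 11/6 ≈ 1.8333 half-lives elapse, leaving f ≈ 0.2806 of each dose.
Accumulation ratio R = 1/(1 − f) ≈ 1/0.7194 ≈ 1.3900.
Single-dose peak C₀ = D/Vd = 2184/111 ≈ 19.676 mg/L.
Steady-state peak Cmax,ss = C₀·R ≈ 19.676 × 1.3900 ≈ 27.350 mg/L.
One interval later, Cmin,ss = Cmax,ss·e^(−kτ) ≈ 27.350 × 0.2806 ≈ 7.674 mg/L.

7.7 mg/L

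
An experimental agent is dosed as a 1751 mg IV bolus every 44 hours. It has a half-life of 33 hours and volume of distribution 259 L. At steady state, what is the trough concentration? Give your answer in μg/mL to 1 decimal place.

4.4 μg/mL

Over one 44-h interval, 44/33 ≈ 1.3333 half-lives elapse, leaving f ≈ 0.3969 of each dose.
At steady state, accumulation factor R = 1/(1 − e^(−kτ)) ≈ 1.6581.
Each bolus raises the concentration by D/Vd = 1751/259 ≈ 6.761 μg/mL.
Steady-state peak Cmax,ss = C₀·R ≈ 6.761 × 1.6581 ≈ 11.210 μg/mL.
Steady-state trough Cmin,ss = Cmax,ss·f ≈ 11.210 × 0.3969 ≈ 4.449 μg/mL.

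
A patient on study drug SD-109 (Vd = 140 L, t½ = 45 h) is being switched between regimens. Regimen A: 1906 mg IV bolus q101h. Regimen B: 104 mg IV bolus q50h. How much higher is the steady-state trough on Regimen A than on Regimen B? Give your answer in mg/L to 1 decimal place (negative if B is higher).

Regimen A: f = (1/2)^(101/45) ≈ 0.2110; Cmin,ss = (1906/140)·f/(1−f) ≈ 3.641 mg/L.
Regimen B: f = (1/2)^(50/45) ≈ 0.4629; Cmin,ss = (104/140)·f/(1−f) ≈ 0.640 mg/L.
Difference ≈ 3.641 − 0.640 ≈ 3.001 mg/L.

3.0 mg/L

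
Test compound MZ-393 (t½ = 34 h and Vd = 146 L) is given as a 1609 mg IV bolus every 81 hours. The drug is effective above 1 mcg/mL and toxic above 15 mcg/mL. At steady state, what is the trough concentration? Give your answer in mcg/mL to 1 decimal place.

2.6 mcg/mL

k = ln2/t½ = ln2/34 ≈ 0.020387 h⁻¹; fraction remaining f = e^(−kτ) = e^(−0.020387×81) ≈ 0.1918.
Each bolus raises the concentration by D/Vd = 1609/146 ≈ 11.021 mcg/mL.
Steady-state trough Cmin,ss = C₀·f/(1−f) ≈ 11.021 × 0.1918/0.8082 ≈ 2.615 mcg/mL.
Trough 2.6 mcg/mL vs MEC 1 mcg/mL: adequate.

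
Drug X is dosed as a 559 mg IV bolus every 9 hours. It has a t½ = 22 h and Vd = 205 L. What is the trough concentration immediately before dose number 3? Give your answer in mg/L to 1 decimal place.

f = (1/2)^(τ/t½) = (1/2)^(9/22) ≈ 0.7531.
C₀ = D/Vd = 559/205 ≈ 2.727 mg/L.
Before the 3rd dose, 2 doses have been given. Superposition: Cmin = C₀·(f + f²).
≈ 2.727 × (0.7531 + 0.5672) ≈ 2.727 × 1.3203 ≈ 3.600 mg/L.

3.6 mg/L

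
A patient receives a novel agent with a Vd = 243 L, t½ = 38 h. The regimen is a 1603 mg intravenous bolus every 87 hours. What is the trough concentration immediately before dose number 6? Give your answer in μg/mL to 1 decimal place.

1.7 μg/mL

f = (1/2)^(τ/t½) = (1/2)^(87/38) ≈ 0.2046.
C₀ = D/Vd = 1603/243 ≈ 6.597 μg/mL.
Before the 6th dose, 5 doses have been given. Superposition: Cmin = C₀·(f + f² + … + f^5).
≈ 6.597 × (0.2046 + 0.0419 + 0.0086 + 0.0018 + 0.0004) ≈ 6.597 × 0.2573 ≈ 1.697 μg/mL.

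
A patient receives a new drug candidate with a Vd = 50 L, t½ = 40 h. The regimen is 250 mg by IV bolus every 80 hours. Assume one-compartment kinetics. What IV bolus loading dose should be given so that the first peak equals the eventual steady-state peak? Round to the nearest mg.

333 mg

f = (1/2)^(80/40) ≈ 0.250000; accumulation ratio R = 1/(1−f) ≈ 1.33333.
Loading dose to hit Cmax,ss on first dose: D_load = D_maint·R ≈ 250 × 1.33333 ≈ 333.33 mg.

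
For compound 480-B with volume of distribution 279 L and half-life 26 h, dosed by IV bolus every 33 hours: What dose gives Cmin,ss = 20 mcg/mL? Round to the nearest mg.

τ/t½ = 33/26 ≈ 1.2692, so f = (1/2)^(33/26) ≈ 0.414881.
Cmin,ss = (D/Vd)·f/(1−f), so D = Cmin,ss·Vd·(1−f)/f.
D = 20 × 279 × (1−f)/f ≈ 20 × 279 × 1.41033 ≈ 7869.64 mg.

7870 mg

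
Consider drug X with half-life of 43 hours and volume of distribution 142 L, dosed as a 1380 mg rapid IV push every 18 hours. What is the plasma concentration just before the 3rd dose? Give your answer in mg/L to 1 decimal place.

f = (1/2)^(τ/t½) = (1/2)^(18/43) ≈ 0.7481.
C₀ = D/Vd = 1380/142 ≈ 9.718 mg/L.
Before the 3rd dose, 2 doses have been given. Superposition: Cmin = C₀·(f + f²).
≈ 9.718 × (0.7481 + 0.5597) ≈ 9.718 × 1.3078 ≈ 12.709 mg/L.

12.7 mg/L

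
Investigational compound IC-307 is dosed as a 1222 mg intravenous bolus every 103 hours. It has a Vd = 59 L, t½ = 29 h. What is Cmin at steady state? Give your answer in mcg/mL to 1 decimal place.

k = ln2/t½ = ln2/29 ≈ 0.023902 h⁻¹; fraction remaining f = e^(−kτ) = e^(−0.023902×103) ≈ 0.0853.
Each bolus raises the concentration by D/Vd = 1222/59 ≈ 20.712 mcg/mL.
Steady-state trough Cmin,ss = C₀·f/(1−f) ≈ 20.712 × 0.0853/0.9147 ≈ 1.931 mcg/mL.

1.9 mcg/mL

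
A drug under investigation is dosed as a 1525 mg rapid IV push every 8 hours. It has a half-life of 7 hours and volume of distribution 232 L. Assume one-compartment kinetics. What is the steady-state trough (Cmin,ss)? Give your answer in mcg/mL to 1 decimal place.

k = ln2/t½ = ln2/7 ≈ 0.099021 h⁻¹; fraction remaining f = e^(−kτ) = e^(−0.099021×8) ≈ 0.4529.
At steady state, accumulation factor R = 1/(1 − e^(−kτ)) ≈ 1.8278.
Each bolus raises the concentration by D/Vd = 1525/232 ≈ 6.573 mcg/mL.
Cmax,ss = C₀/(1 − f) ≈ 6.573/0.5471 ≈ 12.014 mcg/mL.
Steady-state trough Cmin,ss = Cmax,ss·f ≈ 12.014 × 0.4529 ≈ 5.441 mcg/mL.

5.4 mcg/mL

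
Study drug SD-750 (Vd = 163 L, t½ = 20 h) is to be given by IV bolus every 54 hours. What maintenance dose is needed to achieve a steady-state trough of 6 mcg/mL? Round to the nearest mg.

τ/t½ = 54/20 ≈ 2.7, so f = (1/2)^(54/20) ≈ 0.153893.
Cmin,ss = (D/Vd)·f/(1−f), so D = Cmin,ss·Vd·(1−f)/f.
D = 6 × 163 × (1−f)/f ≈ 6 × 163 × 5.49802 ≈ 5377.06 mg.

5377 mg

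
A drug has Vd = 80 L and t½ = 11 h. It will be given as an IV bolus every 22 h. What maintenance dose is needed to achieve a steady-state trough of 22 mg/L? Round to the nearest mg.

5280 mg

τ/t½ = 22/11 ≈ 2, so f = (1/2)^(22/11) ≈ 0.250000.
Cmin,ss = (D/Vd)·f/(1−f), so D = Cmin,ss·Vd·(1−f)/f.
D = 22 × 80 × (1−f)/f ≈ 22 × 80 × 3.00000 ≈ 5280.00 mg.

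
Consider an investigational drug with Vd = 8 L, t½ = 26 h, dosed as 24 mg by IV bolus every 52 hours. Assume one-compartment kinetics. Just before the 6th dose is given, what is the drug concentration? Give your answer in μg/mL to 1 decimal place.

f = (1/2)^(τ/t½) = (1/2)^(52/26) ≈ 0.2500.
C₀ = D/Vd = 24/8 ≈ 3.000 μg/mL.
Before the 6th dose, 5 doses have been given. Superposition: Cmin = C₀·(f + f² + … + f^5).
≈ 3.000 × (0.2500 + 0.0625 + 0.0156 + 0.0039 + 0.0010) ≈ 3.000 × 0.3330 ≈ 0.999 μg/mL.

1.0 μg/mL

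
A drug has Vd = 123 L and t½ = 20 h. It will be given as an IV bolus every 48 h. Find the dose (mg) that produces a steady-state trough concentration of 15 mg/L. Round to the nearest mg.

7893 mg

τ/t½ = 48/20 ≈ 2.4, so f = (1/2)^(48/20) ≈ 0.189465.
Cmin,ss = (D/Vd)·f/(1−f), so D = Cmin,ss·Vd·(1−f)/f.
D = 15 × 123 × (1−f)/f ≈ 15 × 123 × 4.27802 ≈ 7892.95 mg.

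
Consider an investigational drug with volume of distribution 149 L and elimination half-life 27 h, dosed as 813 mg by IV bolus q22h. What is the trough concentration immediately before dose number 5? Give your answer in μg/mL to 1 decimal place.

f = (1/2)^(τ/t½) = (1/2)^(22/27) ≈ 0.5685.
C₀ = D/Vd = 813/149 ≈ 5.456 μg/mL.
Before the 5th dose, 4 doses have been given. Superposition: Cmin = C₀·(f + f² + … + f^4).
≈ 5.456 × (0.5685 + 0.3232 + 0.1837 + 0.1045) ≈ 5.456 × 1.1799 ≈ 6.438 μg/mL.

6.4 μg/mL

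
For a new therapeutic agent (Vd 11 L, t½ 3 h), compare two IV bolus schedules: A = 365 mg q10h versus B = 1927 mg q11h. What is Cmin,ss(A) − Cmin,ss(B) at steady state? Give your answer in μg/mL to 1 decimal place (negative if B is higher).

Regimen A: f = (1/2)^(10/3) ≈ 0.0992; Cmin,ss = (365/11)·f/(1−f) ≈ 3.654 μg/mL.
Regimen B: f = (1/2)^(11/3) ≈ 0.0787; Cmin,ss = (1927/11)·f/(1−f) ≈ 14.965 μg/mL.
Difference ≈ 3.654 − 14.965 ≈ -11.311 μg/mL.

-11.3 μg/mL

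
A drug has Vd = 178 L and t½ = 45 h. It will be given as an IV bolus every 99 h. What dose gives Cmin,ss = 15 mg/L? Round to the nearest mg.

τ/t½ = 99/45 ≈ 2.2, so f = (1/2)^(99/45) ≈ 0.217638.
Cmin,ss = (D/Vd)·f/(1−f), so D = Cmin,ss·Vd·(1−f)/f.
D = 15 × 178 × (1−f)/f ≈ 15 × 178 × 3.59479 ≈ 9598.09 mg.

9598 mg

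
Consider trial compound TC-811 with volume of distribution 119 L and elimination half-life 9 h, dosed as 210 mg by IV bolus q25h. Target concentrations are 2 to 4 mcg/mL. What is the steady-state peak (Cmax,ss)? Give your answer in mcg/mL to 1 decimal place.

2.1 mcg/mL

Over one 25-h interval, 25/9 ≈ 2.7778 half-lives elapse, leaving f ≈ 0.1458 of each dose.
Accumulation ratio R = 1/(1 − f) ≈ 1/0.8542 ≈ 1.1707.
Single-dose peak C₀ = D/Vd = 210/119 ≈ 1.765 mcg/mL.
Steady-state peak Cmax,ss = C₀·R ≈ 1.765 × 1.1707 ≈ 2.066 mcg/mL.
Peak 2.1 mcg/mL vs MTC 4 mcg/mL: below toxic threshold.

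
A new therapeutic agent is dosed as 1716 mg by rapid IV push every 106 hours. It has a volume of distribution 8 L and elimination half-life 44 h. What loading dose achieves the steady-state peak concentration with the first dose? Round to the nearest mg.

2114 mg

f = (1/2)^(106/44) ≈ 0.188274; accumulation ratio R = 1/(1−f) ≈ 1.23194.
Loading dose to hit Cmax,ss on first dose: D_load = D_maint·R ≈ 1716 × 1.23194 ≈ 2114.01 mg.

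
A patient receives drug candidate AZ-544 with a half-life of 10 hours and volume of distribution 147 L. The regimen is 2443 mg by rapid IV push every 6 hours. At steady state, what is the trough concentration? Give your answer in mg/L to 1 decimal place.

τ/t½ = 6/10 ≈ 0.6, so fraction remaining f = (1/2)^(6/10) ≈ 0.6598.
Accumulation ratio R = 1/(1 − f) ≈ 1/0.3402 ≈ 2.9394.
Each bolus raises the concentration by D/Vd = 2443/147 ≈ 16.619 mg/L.
Steady-state peak Cmax,ss = C₀·R ≈ 16.619 × 2.9394 ≈ 48.850 mg/L.
Steady-state trough Cmin,ss = Cmax,ss·f ≈ 48.850 × 0.6598 ≈ 32.231 mg/L.

32.2 mg/L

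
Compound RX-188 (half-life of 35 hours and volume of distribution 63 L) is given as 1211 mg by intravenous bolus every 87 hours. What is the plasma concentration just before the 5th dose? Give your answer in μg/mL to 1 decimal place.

4.2 μg/mL

f = (1/2)^(τ/t½) = (1/2)^(87/35) ≈ 0.1785.
C₀ = D/Vd = 1211/63 ≈ 19.222 μg/mL.
Before the 5th dose, 4 doses have been given. Superposition: Cmin = C₀·(f + f² + … + f^4).
≈ 19.222 × (0.1785 + 0.0319 + 0.0057 + 0.0010) ≈ 19.222 × 0.2171 ≈ 4.173 μg/mL.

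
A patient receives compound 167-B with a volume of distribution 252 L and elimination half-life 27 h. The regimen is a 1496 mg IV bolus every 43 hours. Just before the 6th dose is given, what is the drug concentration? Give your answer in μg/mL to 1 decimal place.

f = (1/2)^(τ/t½) = (1/2)^(43/27) ≈ 0.3316.
C₀ = D/Vd = 1496/252 ≈ 5.937 μg/mL.
Before the 6th dose, 5 doses have been given. Superposition: Cmin = C₀·(f + f² + … + f^5).
≈ 5.937 × (0.3316 + 0.1100 + 0.0365 + 0.0121 + 0.0040) ≈ 5.937 × 0.4942 ≈ 2.934 μg/mL.

2.9 μg/mL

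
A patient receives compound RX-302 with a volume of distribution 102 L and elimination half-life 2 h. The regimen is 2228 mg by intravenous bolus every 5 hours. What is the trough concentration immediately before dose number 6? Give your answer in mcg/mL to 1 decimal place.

f = (1/2)^(τ/t½) = (1/2)^(5/2) ≈ 0.1768.
C₀ = D/Vd = 2228/102 ≈ 21.843 mcg/mL.
Before the 6th dose, 5 doses have been given. Superposition: Cmin = C₀·(f + f² + … + f^5).
≈ 21.843 × (0.1768 + 0.0313 + 0.0055 + 0.0010 + 0.0002) ≈ 21.843 × 0.2148 ≈ 4.692 mcg/mL.

4.7 mcg/mL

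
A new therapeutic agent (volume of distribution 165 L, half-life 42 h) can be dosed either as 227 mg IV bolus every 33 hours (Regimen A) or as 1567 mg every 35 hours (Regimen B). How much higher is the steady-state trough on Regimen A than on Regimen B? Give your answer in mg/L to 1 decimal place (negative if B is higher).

-10.2 mg/L

Regimen A: f = (1/2)^(33/42) ≈ 0.5801; Cmin,ss = (227/165)·f/(1−f) ≈ 1.901 mg/L.
Regimen B: f = (1/2)^(35/42) ≈ 0.5612; Cmin,ss = (1567/165)·f/(1−f) ≈ 12.146 mg/L.
Difference ≈ 1.901 − 12.146 ≈ -10.245 mg/L.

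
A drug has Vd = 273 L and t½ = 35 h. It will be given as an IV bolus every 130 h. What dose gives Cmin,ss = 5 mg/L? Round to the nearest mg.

τ/t½ = 130/35 ≈ 3.7143, so f = (1/2)^(130/35) ≈ 0.076188.
Cmin,ss = (D/Vd)·f/(1−f), so D = Cmin,ss·Vd·(1−f)/f.
D = 5 × 273 × (1−f)/f ≈ 5 × 273 × 12.12543 ≈ 16551.21 mg.

16551 mg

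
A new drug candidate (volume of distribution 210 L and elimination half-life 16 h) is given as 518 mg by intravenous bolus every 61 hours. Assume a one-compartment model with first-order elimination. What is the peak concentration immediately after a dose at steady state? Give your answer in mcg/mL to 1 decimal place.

τ/t½ = 61/16 ≈ 3.8125, so fraction remaining f = (1/2)^(61/16) ≈ 0.0712.
At steady state, accumulation factor R = 1/(1 − e^(−kτ)) ≈ 1.0767.
Each bolus raises the concentration by D/Vd = 518/210 ≈ 2.467 mcg/mL.
Steady-state peak Cmax,ss = C₀·R ≈ 2.467 × 1.0767 ≈ 2.656 mcg/mL.

2.7 mcg/mL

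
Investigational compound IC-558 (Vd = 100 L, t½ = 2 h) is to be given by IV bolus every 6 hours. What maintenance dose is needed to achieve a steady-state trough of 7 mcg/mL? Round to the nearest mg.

τ/t½ = 6/2 ≈ 3, so f = (1/2)^(6/2) ≈ 0.125000.
Cmin,ss = (D/Vd)·f/(1−f), so D = Cmin,ss·Vd·(1−f)/f.
D = 7 × 100 × (1−f)/f ≈ 7 × 100 × 7.00000 ≈ 4900.00 mg.

4900 mg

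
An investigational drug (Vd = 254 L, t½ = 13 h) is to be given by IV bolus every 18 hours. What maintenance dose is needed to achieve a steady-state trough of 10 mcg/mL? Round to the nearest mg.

τ/t½ = 18/13 ≈ 1.3846, so f = (1/2)^(18/13) ≈ 0.382992.
Cmin,ss = (D/Vd)·f/(1−f), so D = Cmin,ss·Vd·(1−f)/f.
D = 10 × 254 × (1−f)/f ≈ 10 × 254 × 1.61102 ≈ 4091.99 mg.

4092 mg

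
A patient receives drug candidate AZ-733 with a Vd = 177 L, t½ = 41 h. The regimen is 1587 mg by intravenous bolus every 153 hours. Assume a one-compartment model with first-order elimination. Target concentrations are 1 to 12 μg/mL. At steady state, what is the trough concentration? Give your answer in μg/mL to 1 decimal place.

Over one 153-h interval, 153/41 ≈ 3.7317 half-lives elapse, leaving f ≈ 0.0753 of each dose.
Single-dose peak C₀ = D/Vd = 1587/177 ≈ 8.966 μg/mL.
Steady-state trough Cmin,ss = C₀·f/(1−f) ≈ 8.966 × 0.0753/0.9247 ≈ 0.730 μg/mL.
Trough 0.7 μg/mL vs MEC 1 μg/mL: subtherapeutic.

0.7 μg/mL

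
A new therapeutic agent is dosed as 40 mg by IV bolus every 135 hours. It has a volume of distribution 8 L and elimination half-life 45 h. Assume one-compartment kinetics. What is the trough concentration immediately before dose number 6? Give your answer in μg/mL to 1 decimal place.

0.7 μg/mL

f = (1/2)^(τ/t½) = (1/2)^(135/45) ≈ 0.1250.
C₀ = D/Vd = 40/8 ≈ 5.000 μg/mL.
Before the 6th dose, 5 doses have been given. Superposition: Cmin = C₀·(f + f² + … + f^5).
≈ 5.000 × (0.1250 + 0.0156 + 0.0020 + 0.0002 + 0.0000) ≈ 5.000 × 0.1428 ≈ 0.714 μg/mL.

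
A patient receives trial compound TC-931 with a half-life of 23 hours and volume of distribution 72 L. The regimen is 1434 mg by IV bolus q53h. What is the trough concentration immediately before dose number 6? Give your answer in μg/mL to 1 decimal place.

5.1 μg/mL

f = (1/2)^(τ/t½) = (1/2)^(53/23) ≈ 0.2025.
C₀ = D/Vd = 1434/72 ≈ 19.917 μg/mL.
Before the 6th dose, 5 doses have been given. Superposition: Cmin = C₀·(f + f² + … + f^5).
≈ 19.917 × (0.2025 + 0.0410 + 0.0083 + 0.0017 + 0.0003) ≈ 19.917 × 0.2538 ≈ 5.055 μg/mL.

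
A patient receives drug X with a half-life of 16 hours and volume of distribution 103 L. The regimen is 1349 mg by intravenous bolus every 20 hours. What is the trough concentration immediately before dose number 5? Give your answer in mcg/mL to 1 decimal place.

f = (1/2)^(τ/t½) = (1/2)^(20/16) ≈ 0.4204.
C₀ = D/Vd = 1349/103 ≈ 13.097 mcg/mL.
Before the 5th dose, 4 doses have been given. Superposition: Cmin = C₀·(f + f² + … + f^4).
≈ 13.097 × (0.4204 + 0.1767 + 0.0743 + 0.0312) ≈ 13.097 × 0.7026 ≈ 9.202 mcg/mL.

9.2 mcg/mL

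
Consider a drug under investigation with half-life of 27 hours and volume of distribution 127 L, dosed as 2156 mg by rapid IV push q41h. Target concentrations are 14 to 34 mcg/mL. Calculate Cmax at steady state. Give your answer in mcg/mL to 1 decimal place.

26.1 mcg/mL

k = ln2/t½ = ln2/27 ≈ 0.025672 h⁻¹; fraction remaining f = e^(−kτ) = e^(−0.025672×41) ≈ 0.3490.
Accumulation ratio R = 1/(1 − f) ≈ 1/0.6510 ≈ 1.5361.
Each bolus raises the concentration by D/Vd = 2156/127 ≈ 16.976 mcg/mL.
Cmax,ss = C₀/(1 − f) ≈ 16.976/0.6510 ≈ 26.077 mcg/mL.
Peak 26.1 mcg/mL vs MTC 34 mcg/mL: below toxic threshold.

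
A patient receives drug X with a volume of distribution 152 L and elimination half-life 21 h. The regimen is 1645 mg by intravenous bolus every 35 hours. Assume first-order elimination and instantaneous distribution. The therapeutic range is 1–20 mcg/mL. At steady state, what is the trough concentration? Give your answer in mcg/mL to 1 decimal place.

5.0 mcg/mL

τ/t½ = 35/21 ≈ 1.6667, so fraction remaining f = (1/2)^(35/21) ≈ 0.3150.
Accumulation ratio R = 1/(1 − f) ≈ 1/0.6850 ≈ 1.4599.
Single-dose peak C₀ = D/Vd = 1645/152 ≈ 10.822 mcg/mL.
Cmax,ss = C₀/(1 − f) ≈ 10.822/0.6850 ≈ 15.799 mcg/mL.
One interval later, Cmin,ss = Cmax,ss·e^(−kτ) ≈ 15.799 × 0.3150 ≈ 4.977 mcg/mL.
Trough 5.0 mcg/mL vs MEC 1 mcg/mL: adequate.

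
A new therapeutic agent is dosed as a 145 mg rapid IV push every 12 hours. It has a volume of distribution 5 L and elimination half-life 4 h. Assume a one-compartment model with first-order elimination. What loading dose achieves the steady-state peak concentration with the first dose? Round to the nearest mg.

166 mg

f = (1/2)^(12/4) ≈ 0.125000; accumulation ratio R = 1/(1−f) ≈ 1.14286.
Loading dose to hit Cmax,ss on first dose: D_load = D_maint·R ≈ 145 × 1.14286 ≈ 165.71 mg.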